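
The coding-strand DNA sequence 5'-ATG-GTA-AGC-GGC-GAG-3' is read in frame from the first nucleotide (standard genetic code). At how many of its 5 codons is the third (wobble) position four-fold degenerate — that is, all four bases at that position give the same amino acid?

2

Codon 1 ATG (Met): third position 1-fold.
Codon 2 GTA (Val): third position 4-fold.
Codon 3 AGC (Ser): third position 2-fold.
Codon 4 GGC (Gly): third position 4-fold.
Codon 5 GAG (Glu): third position 2-fold.
Four-fold degenerate third positions: 2.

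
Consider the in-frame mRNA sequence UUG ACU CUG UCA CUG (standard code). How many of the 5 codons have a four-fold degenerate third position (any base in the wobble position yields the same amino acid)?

4

Codon 1 UUG (Leu): third position 2-fold.
Codon 2 ACU (Thr): third position 4-fold.
Codon 3 CUG (Leu): third position 4-fold.
Codon 4 UCA (Ser): third position 4-fold.
Codon 5 CUG (Leu): third position 4-fold.
Four-fold degenerate third positions: 4.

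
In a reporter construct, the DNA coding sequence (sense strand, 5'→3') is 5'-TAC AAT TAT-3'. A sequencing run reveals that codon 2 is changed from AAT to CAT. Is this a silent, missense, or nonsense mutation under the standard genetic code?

Position 4 falls in codon 2: AAT → Asn.
After the substitution the codon is CAT → His.
Asn ≠ His, so this is a missense mutation.

missense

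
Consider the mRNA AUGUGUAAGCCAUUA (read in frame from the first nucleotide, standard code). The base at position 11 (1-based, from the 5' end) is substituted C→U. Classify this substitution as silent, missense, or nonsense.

missense

Position 11 falls in codon 4: CCA → Pro.
After the substitution the codon is CUA → Leu.
Pro ≠ Leu, so this is a missense mutation.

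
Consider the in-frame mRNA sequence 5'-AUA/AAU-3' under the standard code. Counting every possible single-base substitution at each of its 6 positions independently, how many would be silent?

Codon 1 (AUA, Ile): 2 synonymous substitutions.
Codon 2 (AAU, Asn): 1 synonymous substitution.
Total: 2 + 1 = 3.

3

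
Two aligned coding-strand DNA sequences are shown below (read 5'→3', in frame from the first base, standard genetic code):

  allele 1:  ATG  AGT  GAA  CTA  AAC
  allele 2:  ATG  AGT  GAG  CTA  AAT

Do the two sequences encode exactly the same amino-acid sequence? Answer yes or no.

yes

Codon 1: ATG Met / ATG Met — identical.
Codon 2: AGT Ser / AGT Ser — identical.
Codon 3: GAA Glu / GAG Glu — synonymous.
Codon 4: CTA Leu / CTA Leu — identical.
Codon 5: AAC Asn / AAT Asn — synonymous.
Nonsynonymous differences: 0 → same protein.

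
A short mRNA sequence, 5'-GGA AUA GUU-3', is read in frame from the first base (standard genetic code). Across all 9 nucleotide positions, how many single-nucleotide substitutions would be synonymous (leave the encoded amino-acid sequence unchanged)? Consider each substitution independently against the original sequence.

8

Codon 1 (GGA, Gly): 3 synonymous substitutions.
Codon 2 (AUA, Ile): 2 synonymous substitutions.
Codon 3 (GUU, Val): 3 synonymous substitutions.
Total: 3 + 2 + 3 = 8.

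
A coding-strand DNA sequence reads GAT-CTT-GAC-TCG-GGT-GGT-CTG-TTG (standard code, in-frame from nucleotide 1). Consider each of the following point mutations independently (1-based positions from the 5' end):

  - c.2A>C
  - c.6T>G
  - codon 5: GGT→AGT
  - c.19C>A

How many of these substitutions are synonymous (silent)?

Codon 1: GAT (Asp) → GCT (Ala) — missense.
Codon 2: CTT (Leu) → CTG (Leu) — synonymous.
Codon 5: GGT (Gly) → AGT (Ser) — missense.
Codon 7: CTG (Leu) → ATG (Met) — missense.
Synonymous: 1 of 4.

1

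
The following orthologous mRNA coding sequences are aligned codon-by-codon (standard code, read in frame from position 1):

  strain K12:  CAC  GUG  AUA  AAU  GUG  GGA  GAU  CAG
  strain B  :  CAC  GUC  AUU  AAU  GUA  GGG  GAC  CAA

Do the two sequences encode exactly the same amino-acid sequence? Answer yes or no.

Codon 1: CAC His / CAC His — identical.
Codon 2: GUG Val / GUC Val — synonymous.
Codon 3: AUA Ile / AUU Ile — synonymous.
Codon 4: AAU Asn / AAU Asn — identical.
Codon 5: GUG Val / GUA Val — synonymous.
Codon 6: GGA Gly / GGG Gly — synonymous.
Codon 7: GAU Asp / GAC Asp — synonymous.
Codon 8: CAG Gln / CAA Gln — synonymous.
Nonsynonymous differences: 0 → same protein.

yes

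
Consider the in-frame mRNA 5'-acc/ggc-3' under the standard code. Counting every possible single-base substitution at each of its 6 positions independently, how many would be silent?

6

Codon 1 (ACC, Thr): 3 synonymous substitutions.
Codon 2 (GGC, Gly): 3 synonymous substitutions.
Total: 3 + 3 = 6.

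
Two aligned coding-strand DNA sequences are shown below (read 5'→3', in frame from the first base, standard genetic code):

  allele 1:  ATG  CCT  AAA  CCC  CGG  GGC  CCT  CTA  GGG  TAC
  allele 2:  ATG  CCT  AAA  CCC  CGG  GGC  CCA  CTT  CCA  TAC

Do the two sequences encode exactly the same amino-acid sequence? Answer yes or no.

no

Codon 1: ATG Met / ATG Met — identical.
Codon 2: CCT Pro / CCT Pro — identical.
Codon 3: AAA Lys / AAA Lys — identical.
Codon 4: CCC Pro / CCC Pro — identical.
Codon 5: CGG Arg / CGG Arg — identical.
Codon 6: GGC Gly / GGC Gly — identical.
Codon 7: CCT Pro / CCA Pro — synonymous.
Codon 8: CTA Leu / CTT Leu — synonymous.
Codon 9: GGG Gly / CCA Pro — nonsynonymous.
Codon 10: TAC Tyr / TAC Tyr — identical.
Nonsynonymous differences: 1 → different protein.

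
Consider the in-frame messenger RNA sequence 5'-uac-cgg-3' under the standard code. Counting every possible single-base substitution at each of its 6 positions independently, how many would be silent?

Codon 1 (UAC, Tyr): 1 synonymous substitution.
Codon 2 (CGG, Arg): 4 synonymous substitutions.
Total: 1 + 4 = 5.

5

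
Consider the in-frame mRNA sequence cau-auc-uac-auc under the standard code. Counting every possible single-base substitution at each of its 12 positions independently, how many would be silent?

6

Codon 1 (CAU, His): 1 synonymous substitution.
Codon 2 (AUC, Ile): 2 synonymous substitutions.
Codon 3 (UAC, Tyr): 1 synonymous substitution.
Codon 4 (AUC, Ile): 2 synonymous substitutions.
Total: 1 + 2 + 1 + 2 = 6.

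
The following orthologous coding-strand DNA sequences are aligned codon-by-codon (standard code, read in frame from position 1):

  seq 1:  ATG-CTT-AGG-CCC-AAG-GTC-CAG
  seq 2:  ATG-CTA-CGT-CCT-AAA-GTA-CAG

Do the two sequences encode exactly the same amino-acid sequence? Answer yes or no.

Codon 1: ATG Met / ATG Met — identical.
Codon 2: CTT Leu / CTA Leu — synonymous.
Codon 3: AGG Arg / CGT Arg — synonymous.
Codon 4: CCC Pro / CCT Pro — synonymous.
Codon 5: AAG Lys / AAA Lys — synonymous.
Codon 6: GTC Val / GTA Val — synonymous.
Codon 7: CAG Gln / CAG Gln — identical.
Nonsynonymous differences: 0 → same protein.

yes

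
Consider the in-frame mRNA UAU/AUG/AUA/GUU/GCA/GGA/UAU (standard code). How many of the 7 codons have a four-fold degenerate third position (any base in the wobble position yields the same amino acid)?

3

Codon 1 UAU (Tyr): third position 2-fold.
Codon 2 AUG (Met): third position 1-fold.
Codon 3 AUA (Ile): third position 3-fold.
Codon 4 GUU (Val): third position 4-fold.
Codon 5 GCA (Ala): third position 4-fold.
Codon 6 GGA (Gly): third position 4-fold.
Codon 7 UAU (Tyr): third position 2-fold.
Four-fold degenerate third positions: 3.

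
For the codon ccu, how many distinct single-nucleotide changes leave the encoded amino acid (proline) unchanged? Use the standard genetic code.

Position 1: none → 0 synonymous.
Position 2: none → 0 synonymous.
Position 3: CCC, CCA, CCG → 3 synonymous.
Total: 0 + 0 + 3 = 3.

3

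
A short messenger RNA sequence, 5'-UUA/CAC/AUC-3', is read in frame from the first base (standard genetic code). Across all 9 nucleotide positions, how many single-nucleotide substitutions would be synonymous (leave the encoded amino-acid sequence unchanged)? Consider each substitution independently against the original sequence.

Codon 1 (UUA, Leu): 2 synonymous substitutions.
Codon 2 (CAC, His): 1 synonymous substitution.
Codon 3 (AUC, Ile): 2 synonymous substitutions.
Total: 2 + 1 + 2 = 5.

5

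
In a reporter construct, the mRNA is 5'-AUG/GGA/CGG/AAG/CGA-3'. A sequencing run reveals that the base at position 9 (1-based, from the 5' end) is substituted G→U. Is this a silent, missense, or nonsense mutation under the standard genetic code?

Position 9 falls in codon 3: CGG → Arg.
After the substitution the codon is CGU → Arg.
Both encode Arg, so the change is synonymous.

silent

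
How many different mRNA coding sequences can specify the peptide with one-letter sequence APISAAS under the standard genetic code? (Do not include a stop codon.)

Ala: 4 codons.
Pro: 4 codons.
Ile: 3 codons.
Ser: 6 codons.
Ala: 4 codons.
Ala: 4 codons.
Ser: 6 codons.
4 × 4 × 3 × 6 × 4 × 4 × 6 = 27648.

27648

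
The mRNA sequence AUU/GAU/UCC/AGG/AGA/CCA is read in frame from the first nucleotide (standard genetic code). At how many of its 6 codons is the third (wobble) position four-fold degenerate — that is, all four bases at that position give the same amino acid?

2

Codon 1 AUU (Ile): third position 3-fold.
Codon 2 GAU (Asp): third position 2-fold.
Codon 3 UCC (Ser): third position 4-fold.
Codon 4 AGG (Arg): third position 2-fold.
Codon 5 AGA (Arg): third position 2-fold.
Codon 6 CCA (Pro): third position 4-fold.
Four-fold degenerate third positions: 2.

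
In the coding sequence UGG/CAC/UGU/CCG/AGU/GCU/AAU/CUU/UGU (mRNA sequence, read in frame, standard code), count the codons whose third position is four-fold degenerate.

Codon 1 UGG (Trp): third position 1-fold.
Codon 2 CAC (His): third position 2-fold.
Codon 3 UGU (Cys): third position 2-fold.
Codon 4 CCG (Pro): third position 4-fold.
Codon 5 AGU (Ser): third position 2-fold.
Codon 6 GCU (Ala): third position 4-fold.
Codon 7 AAU (Asn): third position 2-fold.
Codon 8 CUU (Leu): third position 4-fold.
Codon 9 UGU (Cys): third position 2-fold.
Four-fold degenerate third positions: 3.

3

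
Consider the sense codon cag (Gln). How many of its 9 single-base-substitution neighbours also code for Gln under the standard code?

Position 1: none → 0 synonymous.
Position 2: none → 0 synonymous.
Position 3: CAA → 1 synonymous.
Total: 0 + 0 + 1 = 1.

1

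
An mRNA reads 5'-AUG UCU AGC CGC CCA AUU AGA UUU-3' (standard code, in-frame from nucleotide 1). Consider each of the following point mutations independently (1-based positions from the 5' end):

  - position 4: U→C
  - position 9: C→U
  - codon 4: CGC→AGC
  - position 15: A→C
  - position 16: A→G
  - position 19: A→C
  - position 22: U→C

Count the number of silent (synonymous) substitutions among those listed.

3

Codon 2: UCU (Ser) → CCU (Pro) — missense.
Codon 3: AGC (Ser) → AGU (Ser) — synonymous.
Codon 4: CGC (Arg) → AGC (Ser) — missense.
Codon 5: CCA (Pro) → CCC (Pro) — synonymous.
Codon 6: AUU (Ile) → GUU (Val) — missense.
Codon 7: AGA (Arg) → CGA (Arg) — synonymous.
Codon 8: UUU (Phe) → CUU (Leu) — missense.
Synonymous: 3 of 7.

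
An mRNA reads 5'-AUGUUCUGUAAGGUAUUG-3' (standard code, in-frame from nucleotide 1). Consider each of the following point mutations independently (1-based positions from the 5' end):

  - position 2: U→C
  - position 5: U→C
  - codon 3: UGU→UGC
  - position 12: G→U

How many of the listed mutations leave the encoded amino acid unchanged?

1

Codon 1: AUG (Met) → ACG (Thr) — missense.
Codon 2: UUC (Phe) → UCC (Ser) — missense.
Codon 3: UGU (Cys) → UGC (Cys) — synonymous.
Codon 4: AAG (Lys) → AAU (Asn) — missense.
Synonymous: 1 of 4.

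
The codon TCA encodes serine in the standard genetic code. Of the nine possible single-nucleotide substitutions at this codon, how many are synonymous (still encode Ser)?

Position 1: none → 0 synonymous.
Position 2: none → 0 synonymous.
Position 3: TCT, TCC, TCG → 3 synonymous.
Total: 0 + 0 + 3 = 3.

3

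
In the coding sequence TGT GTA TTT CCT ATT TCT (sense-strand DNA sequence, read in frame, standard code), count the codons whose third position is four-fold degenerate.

Codon 1 TGT (Cys): third position 2-fold.
Codon 2 GTA (Val): third position 4-fold.
Codon 3 TTT (Phe): third position 2-fold.
Codon 4 CCT (Pro): third position 4-fold.
Codon 5 ATT (Ile): third position 3-fold.
Codon 6 TCT (Ser): third position 4-fold.
Four-fold degenerate third positions: 3.

3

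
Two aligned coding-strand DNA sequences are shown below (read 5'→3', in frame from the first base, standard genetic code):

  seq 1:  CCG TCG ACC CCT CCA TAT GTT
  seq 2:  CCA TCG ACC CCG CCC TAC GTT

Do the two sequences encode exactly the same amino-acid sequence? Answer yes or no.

yes

Codon 1: CCG Pro / CCA Pro — synonymous.
Codon 2: TCG Ser / TCG Ser — identical.
Codon 3: ACC Thr / ACC Thr — identical.
Codon 4: CCT Pro / CCG Pro — synonymous.
Codon 5: CCA Pro / CCC Pro — synonymous.
Codon 6: TAT Tyr / TAC Tyr — synonymous.
Codon 7: GTT Val / GTT Val — identical.
Nonsynonymous differences: 0 → same protein.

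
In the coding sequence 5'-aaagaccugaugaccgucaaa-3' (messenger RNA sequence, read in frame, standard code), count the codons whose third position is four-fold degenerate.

3

Codon 1 AAA (Lys): third position 2-fold.
Codon 2 GAC (Asp): third position 2-fold.
Codon 3 CUG (Leu): third position 4-fold.
Codon 4 AUG (Met): third position 1-fold.
Codon 5 ACC (Thr): third position 4-fold.
Codon 6 GUC (Val): third position 4-fold.
Codon 7 AAA (Lys): third position 2-fold.
Four-fold degenerate third positions: 3.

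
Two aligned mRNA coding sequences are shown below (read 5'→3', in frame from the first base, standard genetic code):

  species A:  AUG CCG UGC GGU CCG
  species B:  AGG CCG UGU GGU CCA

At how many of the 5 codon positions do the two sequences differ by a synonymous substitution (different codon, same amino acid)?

Codon 1: AUG Met / AGG Arg — nonsynonymous.
Codon 2: CCG Pro / CCG Pro — identical.
Codon 3: UGC Cys / UGU Cys — synonymous.
Codon 4: GGU Gly / GGU Gly — identical.
Codon 5: CCG Pro / CCA Pro — synonymous.
Synonymous differences: 2.

2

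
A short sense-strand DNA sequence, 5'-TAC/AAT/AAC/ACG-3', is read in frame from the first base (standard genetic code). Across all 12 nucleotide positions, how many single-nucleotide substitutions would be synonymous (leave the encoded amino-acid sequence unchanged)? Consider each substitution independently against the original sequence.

6

Codon 1 (TAC, Tyr): 1 synonymous substitution.
Codon 2 (AAT, Asn): 1 synonymous substitution.
Codon 3 (AAC, Asn): 1 synonymous substitution.
Codon 4 (ACG, Thr): 3 synonymous substitutions.
Total: 1 + 1 + 1 + 3 = 6.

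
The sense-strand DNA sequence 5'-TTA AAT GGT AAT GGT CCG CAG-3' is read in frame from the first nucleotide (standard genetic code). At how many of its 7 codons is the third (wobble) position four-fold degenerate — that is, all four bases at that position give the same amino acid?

Codon 1 TTA (Leu): third position 2-fold.
Codon 2 AAT (Asn): third position 2-fold.
Codon 3 GGT (Gly): third position 4-fold.
Codon 4 AAT (Asn): third position 2-fold.
Codon 5 GGT (Gly): third position 4-fold.
Codon 6 CCG (Pro): third position 4-fold.
Codon 7 CAG (Gln): third position 2-fold.
Four-fold degenerate third positions: 3.

3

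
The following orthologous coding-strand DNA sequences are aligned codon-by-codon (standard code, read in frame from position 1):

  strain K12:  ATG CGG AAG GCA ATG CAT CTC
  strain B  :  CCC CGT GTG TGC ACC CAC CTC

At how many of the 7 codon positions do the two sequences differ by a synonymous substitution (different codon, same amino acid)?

2

Codon 1: ATG Met / CCC Pro — nonsynonymous.
Codon 2: CGG Arg / CGT Arg — synonymous.
Codon 3: AAG Lys / GTG Val — nonsynonymous.
Codon 4: GCA Ala / TGC Cys — nonsynonymous.
Codon 5: ATG Met / ACC Thr — nonsynonymous.
Codon 6: CAT His / CAC His — synonymous.
Codon 7: CTC Leu / CTC Leu — identical.
Synonymous differences: 2.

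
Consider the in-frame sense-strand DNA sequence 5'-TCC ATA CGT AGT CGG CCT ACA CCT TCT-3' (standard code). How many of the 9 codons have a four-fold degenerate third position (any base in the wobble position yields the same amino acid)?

7

Codon 1 TCC (Ser): third position 4-fold.
Codon 2 ATA (Ile): third position 3-fold.
Codon 3 CGT (Arg): third position 4-fold.
Codon 4 AGT (Ser): third position 2-fold.
Codon 5 CGG (Arg): third position 4-fold.
Codon 6 CCT (Pro): third position 4-fold.
Codon 7 ACA (Thr): third position 4-fold.
Codon 8 CCT (Pro): third position 4-fold.
Codon 9 TCT (Ser): third position 4-fold.
Four-fold degenerate third positions: 7.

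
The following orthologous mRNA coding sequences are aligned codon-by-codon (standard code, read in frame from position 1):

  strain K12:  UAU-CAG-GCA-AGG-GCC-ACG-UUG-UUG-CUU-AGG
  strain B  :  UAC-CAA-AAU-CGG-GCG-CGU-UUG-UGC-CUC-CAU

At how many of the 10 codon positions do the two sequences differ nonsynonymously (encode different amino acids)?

Codon 1: UAU Tyr / UAC Tyr — synonymous.
Codon 2: CAG Gln / CAA Gln — synonymous.
Codon 3: GCA Ala / AAU Asn — nonsynonymous.
Codon 4: AGG Arg / CGG Arg — synonymous.
Codon 5: GCC Ala / GCG Ala — synonymous.
Codon 6: ACG Thr / CGU Arg — nonsynonymous.
Codon 7: UUG Leu / UUG Leu — identical.
Codon 8: UUG Leu / UGC Cys — nonsynonymous.
Codon 9: CUU Leu / CUC Leu — synonymous.
Codon 10: AGG Arg / CAU His — nonsynonymous.
Nonsynonymous differences: 4.

4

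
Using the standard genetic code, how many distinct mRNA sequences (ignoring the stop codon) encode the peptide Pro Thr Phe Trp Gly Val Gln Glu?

2048

Pro: 4 codons.
Thr: 4 codons.
Phe: 2 codons.
Trp: 1 codon.
Gly: 4 codons.
Val: 4 codons.
Gln: 2 codons.
Glu: 2 codons.
4 × 4 × 2 × 1 × 4 × 4 × 2 × 2 = 2048.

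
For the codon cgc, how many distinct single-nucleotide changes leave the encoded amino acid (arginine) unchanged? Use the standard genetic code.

Position 1: none → 0 synonymous.
Position 2: none → 0 synonymous.
Position 3: CGT, CGA, CGG → 3 synonymous.
Total: 0 + 0 + 3 = 3.

3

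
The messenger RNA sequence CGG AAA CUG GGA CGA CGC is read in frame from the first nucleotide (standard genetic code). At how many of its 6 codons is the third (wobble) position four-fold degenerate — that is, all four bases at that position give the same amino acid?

5

Codon 1 CGG (Arg): third position 4-fold.
Codon 2 AAA (Lys): third position 2-fold.
Codon 3 CUG (Leu): third position 4-fold.
Codon 4 GGA (Gly): third position 4-fold.
Codon 5 CGA (Arg): third position 4-fold.
Codon 6 CGC (Arg): third position 4-fold.
Four-fold degenerate third positions: 5.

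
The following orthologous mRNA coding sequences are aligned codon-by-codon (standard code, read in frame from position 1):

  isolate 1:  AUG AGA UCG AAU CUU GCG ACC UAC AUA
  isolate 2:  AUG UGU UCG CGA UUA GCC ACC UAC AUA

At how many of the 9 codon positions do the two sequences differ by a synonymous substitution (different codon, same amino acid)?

2

Codon 1: AUG Met / AUG Met — identical.
Codon 2: AGA Arg / UGU Cys — nonsynonymous.
Codon 3: UCG Ser / UCG Ser — identical.
Codon 4: AAU Asn / CGA Arg — nonsynonymous.
Codon 5: CUU Leu / UUA Leu — synonymous.
Codon 6: GCG Ala / GCC Ala — synonymous.
Codon 7: ACC Thr / ACC Thr — identical.
Codon 8: UAC Tyr / UAC Tyr — identical.
Codon 9: AUA Ile / AUA Ile — identical.
Synonymous differences: 2.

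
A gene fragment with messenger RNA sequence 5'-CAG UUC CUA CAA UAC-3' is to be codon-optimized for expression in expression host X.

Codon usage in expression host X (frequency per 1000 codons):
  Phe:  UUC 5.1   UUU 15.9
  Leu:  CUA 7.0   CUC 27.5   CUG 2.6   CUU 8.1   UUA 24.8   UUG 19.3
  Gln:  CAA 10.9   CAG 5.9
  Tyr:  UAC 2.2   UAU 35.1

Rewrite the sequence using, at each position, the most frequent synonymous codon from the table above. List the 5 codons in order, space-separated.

Codon 1 (Gln): best is CAA at 10.9.
Codon 2 (Phe): best is UUU at 15.9.
Codon 3 (Leu): best is CUC at 27.5.
Codon 4 (Gln): best is CAA at 10.9.
Codon 5 (Tyr): best is UAU at 35.1.

CAA UUU CUC CAA UAU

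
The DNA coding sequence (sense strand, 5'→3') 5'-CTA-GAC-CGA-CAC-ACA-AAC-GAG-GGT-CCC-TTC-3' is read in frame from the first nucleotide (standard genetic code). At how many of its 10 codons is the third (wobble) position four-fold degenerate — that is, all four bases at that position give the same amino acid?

5

Codon 1 CTA (Leu): third position 4-fold.
Codon 2 GAC (Asp): third position 2-fold.
Codon 3 CGA (Arg): third position 4-fold.
Codon 4 CAC (His): third position 2-fold.
Codon 5 ACA (Thr): third position 4-fold.
Codon 6 AAC (Asn): third position 2-fold.
Codon 7 GAG (Glu): third position 2-fold.
Codon 8 GGT (Gly): third position 4-fold.
Codon 9 CCC (Pro): third position 4-fold.
Codon 10 TTC (Phe): third position 2-fold.
Four-fold degenerate third positions: 5.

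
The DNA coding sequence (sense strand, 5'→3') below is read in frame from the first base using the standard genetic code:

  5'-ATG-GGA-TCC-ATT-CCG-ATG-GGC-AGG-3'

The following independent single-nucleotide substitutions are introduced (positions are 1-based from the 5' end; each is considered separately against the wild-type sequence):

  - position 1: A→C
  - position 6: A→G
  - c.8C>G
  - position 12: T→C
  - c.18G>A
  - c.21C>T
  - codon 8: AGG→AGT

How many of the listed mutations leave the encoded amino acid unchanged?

3

Codon 1: ATG (Met) → CTG (Leu) — missense.
Codon 2: GGA (Gly) → GGG (Gly) — synonymous.
Codon 3: TCC (Ser) → TGC (Cys) — missense.
Codon 4: ATT (Ile) → ATC (Ile) — synonymous.
Codon 6: ATG (Met) → ATA (Ile) — missense.
Codon 7: GGC (Gly) → GGT (Gly) — synonymous.
Codon 8: AGG (Arg) → AGT (Ser) — missense.
Synonymous: 3 of 7.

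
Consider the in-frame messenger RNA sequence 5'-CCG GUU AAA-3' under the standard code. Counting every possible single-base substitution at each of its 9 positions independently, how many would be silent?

Codon 1 (CCG, Pro): 3 synonymous substitutions.
Codon 2 (GUU, Val): 3 synonymous substitutions.
Codon 3 (AAA, Lys): 1 synonymous substitution.
Total: 3 + 3 + 1 = 7.

7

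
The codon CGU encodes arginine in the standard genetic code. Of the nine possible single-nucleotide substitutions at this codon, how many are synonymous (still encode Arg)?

3

Position 1: none → 0 synonymous.
Position 2: none → 0 synonymous.
Position 3: CGC, CGA, CGG → 3 synonymous.
Total: 0 + 0 + 3 = 3.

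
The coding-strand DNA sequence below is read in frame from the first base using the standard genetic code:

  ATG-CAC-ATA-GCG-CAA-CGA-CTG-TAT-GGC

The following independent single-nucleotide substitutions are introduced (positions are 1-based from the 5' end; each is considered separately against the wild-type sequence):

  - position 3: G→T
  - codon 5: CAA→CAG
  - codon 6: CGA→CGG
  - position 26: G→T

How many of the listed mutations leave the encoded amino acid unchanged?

2

Codon 1: ATG (Met) → ATT (Ile) — missense.
Codon 5: CAA (Gln) → CAG (Gln) — synonymous.
Codon 6: CGA (Arg) → CGG (Arg) — synonymous.
Codon 9: GGC (Gly) → GTC (Val) — missense.
Synonymous: 2 of 4.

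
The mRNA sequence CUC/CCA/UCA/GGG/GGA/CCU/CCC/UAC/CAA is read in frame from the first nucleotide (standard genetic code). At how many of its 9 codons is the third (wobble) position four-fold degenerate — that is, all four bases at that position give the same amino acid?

Codon 1 CUC (Leu): third position 4-fold.
Codon 2 CCA (Pro): third position 4-fold.
Codon 3 UCA (Ser): third position 4-fold.
Codon 4 GGG (Gly): third position 4-fold.
Codon 5 GGA (Gly): third position 4-fold.
Codon 6 CCU (Pro): third position 4-fold.
Codon 7 CCC (Pro): third position 4-fold.
Codon 8 UAC (Tyr): third position 2-fold.
Codon 9 CAA (Gln): third position 2-fold.
Four-fold degenerate third positions: 7.

7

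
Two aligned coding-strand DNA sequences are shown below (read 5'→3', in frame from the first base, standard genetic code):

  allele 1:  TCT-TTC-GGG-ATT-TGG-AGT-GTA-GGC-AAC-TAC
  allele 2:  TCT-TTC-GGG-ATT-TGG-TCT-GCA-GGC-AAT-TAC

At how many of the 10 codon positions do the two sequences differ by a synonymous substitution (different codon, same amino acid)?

2

Codon 1: TCT Ser / TCT Ser — identical.
Codon 2: TTC Phe / TTC Phe — identical.
Codon 3: GGG Gly / GGG Gly — identical.
Codon 4: ATT Ile / ATT Ile — identical.
Codon 5: TGG Trp / TGG Trp — identical.
Codon 6: AGT Ser / TCT Ser — synonymous.
Codon 7: GTA Val / GCA Ala — nonsynonymous.
Codon 8: GGC Gly / GGC Gly — identical.
Codon 9: AAC Asn / AAT Asn — synonymous.
Codon 10: TAC Tyr / TAC Tyr — identical.
Synonymous differences: 2.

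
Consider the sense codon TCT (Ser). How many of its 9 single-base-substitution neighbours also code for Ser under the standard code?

Position 1: none → 0 synonymous.
Position 2: none → 0 synonymous.
Position 3: TCC, TCA, TCG → 3 synonymous.
Total: 0 + 0 + 3 = 3.

3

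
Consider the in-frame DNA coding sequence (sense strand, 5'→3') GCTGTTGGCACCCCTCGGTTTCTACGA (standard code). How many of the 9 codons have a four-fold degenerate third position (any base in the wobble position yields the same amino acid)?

Codon 1 GCT (Ala): third position 4-fold.
Codon 2 GTT (Val): third position 4-fold.
Codon 3 GGC (Gly): third position 4-fold.
Codon 4 ACC (Thr): third position 4-fold.
Codon 5 CCT (Pro): third position 4-fold.
Codon 6 CGG (Arg): third position 4-fold.
Codon 7 TTT (Phe): third position 2-fold.
Codon 8 CTA (Leu): third position 4-fold.
Codon 9 CGA (Arg): third position 4-fold.
Four-fold degenerate third positions: 8.

8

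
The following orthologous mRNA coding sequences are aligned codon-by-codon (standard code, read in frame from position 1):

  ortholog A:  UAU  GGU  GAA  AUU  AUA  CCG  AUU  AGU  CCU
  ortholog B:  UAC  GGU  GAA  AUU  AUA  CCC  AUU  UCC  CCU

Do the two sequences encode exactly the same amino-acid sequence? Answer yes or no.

Codon 1: UAU Tyr / UAC Tyr — synonymous.
Codon 2: GGU Gly / GGU Gly — identical.
Codon 3: GAA Glu / GAA Glu — identical.
Codon 4: AUU Ile / AUU Ile — identical.
Codon 5: AUA Ile / AUA Ile — identical.
Codon 6: CCG Pro / CCC Pro — synonymous.
Codon 7: AUU Ile / AUU Ile — identical.
Codon 8: AGU Ser / UCC Ser — synonymous.
Codon 9: CCU Pro / CCU Pro — identical.
Nonsynonymous differences: 0 → same protein.

yes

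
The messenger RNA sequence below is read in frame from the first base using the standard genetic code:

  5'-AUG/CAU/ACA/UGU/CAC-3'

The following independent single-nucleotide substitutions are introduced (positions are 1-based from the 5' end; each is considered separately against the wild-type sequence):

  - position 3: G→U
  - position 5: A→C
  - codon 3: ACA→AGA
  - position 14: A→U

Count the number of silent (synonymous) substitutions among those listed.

Codon 1: AUG (Met) → AUU (Ile) — missense.
Codon 2: CAU (His) → CCU (Pro) — missense.
Codon 3: ACA (Thr) → AGA (Arg) — missense.
Codon 5: CAC (His) → CUC (Leu) — missense.
Synonymous: 0 of 4.

0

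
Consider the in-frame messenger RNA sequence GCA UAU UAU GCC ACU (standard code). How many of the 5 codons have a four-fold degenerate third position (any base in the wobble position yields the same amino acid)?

Codon 1 GCA (Ala): third position 4-fold.
Codon 2 UAU (Tyr): third position 2-fold.
Codon 3 UAU (Tyr): third position 2-fold.
Codon 4 GCC (Ala): third position 4-fold.
Codon 5 ACU (Thr): third position 4-fold.
Four-fold degenerate third positions: 3.

3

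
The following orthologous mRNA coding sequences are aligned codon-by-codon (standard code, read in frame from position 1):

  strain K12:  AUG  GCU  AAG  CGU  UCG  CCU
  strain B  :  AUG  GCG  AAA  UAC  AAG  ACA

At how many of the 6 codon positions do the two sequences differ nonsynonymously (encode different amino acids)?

3

Codon 1: AUG Met / AUG Met — identical.
Codon 2: GCU Ala / GCG Ala — synonymous.
Codon 3: AAG Lys / AAA Lys — synonymous.
Codon 4: CGU Arg / UAC Tyr — nonsynonymous.
Codon 5: UCG Ser / AAG Lys — nonsynonymous.
Codon 6: CCU Pro / ACA Thr — nonsynonymous.
Nonsynonymous differences: 3.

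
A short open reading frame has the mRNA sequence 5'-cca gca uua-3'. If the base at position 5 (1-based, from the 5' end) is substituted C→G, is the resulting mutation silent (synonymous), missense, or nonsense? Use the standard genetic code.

Position 5 falls in codon 2: GCA → Ala.
After the substitution the codon is GGA → Gly.
Ala ≠ Gly, so this is a missense mutation.

missense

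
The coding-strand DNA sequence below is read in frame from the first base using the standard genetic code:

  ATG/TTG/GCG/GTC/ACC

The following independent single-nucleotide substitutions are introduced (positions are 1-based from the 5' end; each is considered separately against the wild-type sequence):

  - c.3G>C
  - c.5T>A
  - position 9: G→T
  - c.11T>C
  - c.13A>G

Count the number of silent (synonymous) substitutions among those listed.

Codon 1: ATG (Met) → ATC (Ile) — missense.
Codon 2: TTG (Leu) → TAG (Stop) — nonsense.
Codon 3: GCG (Ala) → GCT (Ala) — synonymous.
Codon 4: GTC (Val) → GCC (Ala) — missense.
Codon 5: ACC (Thr) → GCC (Ala) — missense.
Synonymous: 1 of 5.

1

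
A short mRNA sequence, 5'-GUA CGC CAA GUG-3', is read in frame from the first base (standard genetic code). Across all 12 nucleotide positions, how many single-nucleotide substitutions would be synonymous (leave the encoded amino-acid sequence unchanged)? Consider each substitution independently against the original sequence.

10

Codon 1 (GUA, Val): 3 synonymous substitutions.
Codon 2 (CGC, Arg): 3 synonymous substitutions.
Codon 3 (CAA, Gln): 1 synonymous substitution.
Codon 4 (GUG, Val): 3 synonymous substitutions.
Total: 3 + 3 + 1 + 3 = 10.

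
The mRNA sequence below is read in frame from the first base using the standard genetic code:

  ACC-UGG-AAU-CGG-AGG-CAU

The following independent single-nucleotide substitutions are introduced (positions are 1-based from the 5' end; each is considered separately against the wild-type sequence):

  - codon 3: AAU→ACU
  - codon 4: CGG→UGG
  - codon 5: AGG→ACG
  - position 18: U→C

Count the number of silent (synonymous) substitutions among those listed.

Codon 3: AAU (Asn) → ACU (Thr) — missense.
Codon 4: CGG (Arg) → UGG (Trp) — missense.
Codon 5: AGG (Arg) → ACG (Thr) — missense.
Codon 6: CAU (His) → CAC (His) — synonymous.
Synonymous: 1 of 4.

1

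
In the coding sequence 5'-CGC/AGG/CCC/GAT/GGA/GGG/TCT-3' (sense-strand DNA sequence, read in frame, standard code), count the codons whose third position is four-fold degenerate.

5

Codon 1 CGC (Arg): third position 4-fold.
Codon 2 AGG (Arg): third position 2-fold.
Codon 3 CCC (Pro): third position 4-fold.
Codon 4 GAT (Asp): third position 2-fold.
Codon 5 GGA (Gly): third position 4-fold.
Codon 6 GGG (Gly): third position 4-fold.
Codon 7 TCT (Ser): third position 4-fold.
Four-fold degenerate third positions: 5.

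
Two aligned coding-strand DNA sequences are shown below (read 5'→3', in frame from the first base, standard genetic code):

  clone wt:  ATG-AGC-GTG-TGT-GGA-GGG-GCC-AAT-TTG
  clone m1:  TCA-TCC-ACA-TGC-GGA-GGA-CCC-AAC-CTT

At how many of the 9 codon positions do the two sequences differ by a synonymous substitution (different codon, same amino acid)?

Codon 1: ATG Met / TCA Ser — nonsynonymous.
Codon 2: AGC Ser / TCC Ser — synonymous.
Codon 3: GTG Val / ACA Thr — nonsynonymous.
Codon 4: TGT Cys / TGC Cys — synonymous.
Codon 5: GGA Gly / GGA Gly — identical.
Codon 6: GGG Gly / GGA Gly — synonymous.
Codon 7: GCC Ala / CCC Pro — nonsynonymous.
Codon 8: AAT Asn / AAC Asn — synonymous.
Codon 9: TTG Leu / CTT Leu — synonymous.
Synonymous differences: 5.

5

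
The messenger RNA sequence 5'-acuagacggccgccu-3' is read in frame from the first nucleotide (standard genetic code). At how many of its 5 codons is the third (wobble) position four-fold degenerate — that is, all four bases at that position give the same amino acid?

Codon 1 ACU (Thr): third position 4-fold.
Codon 2 AGA (Arg): third position 2-fold.
Codon 3 CGG (Arg): third position 4-fold.
Codon 4 CCG (Pro): third position 4-fold.
Codon 5 CCU (Pro): third position 4-fold.
Four-fold degenerate third positions: 4.

4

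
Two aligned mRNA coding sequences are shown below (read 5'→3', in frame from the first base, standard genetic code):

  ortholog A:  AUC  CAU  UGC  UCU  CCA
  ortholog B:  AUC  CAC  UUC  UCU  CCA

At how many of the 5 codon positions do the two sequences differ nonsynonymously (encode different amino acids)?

Codon 1: AUC Ile / AUC Ile — identical.
Codon 2: CAU His / CAC His — synonymous.
Codon 3: UGC Cys / UUC Phe — nonsynonymous.
Codon 4: UCU Ser / UCU Ser — identical.
Codon 5: CCA Pro / CCA Pro — identical.
Nonsynonymous differences: 1.

1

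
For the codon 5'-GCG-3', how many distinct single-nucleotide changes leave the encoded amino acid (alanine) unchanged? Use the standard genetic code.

3

Position 1: none → 0 synonymous.
Position 2: none → 0 synonymous.
Position 3: GCT, GCC, GCA → 3 synonymous.
Total: 0 + 0 + 3 = 3.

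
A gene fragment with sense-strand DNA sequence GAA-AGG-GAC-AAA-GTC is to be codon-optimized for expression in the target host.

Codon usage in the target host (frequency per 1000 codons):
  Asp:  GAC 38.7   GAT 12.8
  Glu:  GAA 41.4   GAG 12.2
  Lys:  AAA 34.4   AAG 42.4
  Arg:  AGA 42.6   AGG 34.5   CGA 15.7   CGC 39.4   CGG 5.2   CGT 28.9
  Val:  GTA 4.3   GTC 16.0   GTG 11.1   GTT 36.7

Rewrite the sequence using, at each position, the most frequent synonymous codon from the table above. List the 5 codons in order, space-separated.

Codon 1 (Glu): best is GAA at 41.4.
Codon 2 (Arg): best is AGA at 42.6.
Codon 3 (Asp): best is GAC at 38.7.
Codon 4 (Lys): best is AAG at 42.4.
Codon 5 (Val): best is GTT at 36.7.

GAA AGA GAC AAG GTT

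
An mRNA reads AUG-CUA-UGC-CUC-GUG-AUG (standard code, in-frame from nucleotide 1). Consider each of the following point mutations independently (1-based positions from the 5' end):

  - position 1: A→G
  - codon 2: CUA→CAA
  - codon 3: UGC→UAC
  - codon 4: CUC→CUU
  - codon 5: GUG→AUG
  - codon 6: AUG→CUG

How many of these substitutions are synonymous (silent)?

1

Codon 1: AUG (Met) → GUG (Val) — missense.
Codon 2: CUA (Leu) → CAA (Gln) — missense.
Codon 3: UGC (Cys) → UAC (Tyr) — missense.
Codon 4: CUC (Leu) → CUU (Leu) — synonymous.
Codon 5: GUG (Val) → AUG (Met) — missense.
Codon 6: AUG (Met) → CUG (Leu) — missense.
Synonymous: 1 of 6.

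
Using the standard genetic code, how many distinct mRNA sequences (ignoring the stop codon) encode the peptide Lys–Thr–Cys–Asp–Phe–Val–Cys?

Lys: 2 codons.
Thr: 4 codons.
Cys: 2 codons.
Asp: 2 codons.
Phe: 2 codons.
Val: 4 codons.
Cys: 2 codons.
2 × 4 × 2 × 2 × 2 × 4 × 2 = 512.

512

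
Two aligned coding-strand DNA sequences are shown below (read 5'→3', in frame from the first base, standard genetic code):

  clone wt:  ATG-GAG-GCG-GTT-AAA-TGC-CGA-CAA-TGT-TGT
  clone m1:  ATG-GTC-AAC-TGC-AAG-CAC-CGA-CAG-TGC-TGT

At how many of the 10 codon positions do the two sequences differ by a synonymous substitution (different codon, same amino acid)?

3

Codon 1: ATG Met / ATG Met — identical.
Codon 2: GAG Glu / GTC Val — nonsynonymous.
Codon 3: GCG Ala / AAC Asn — nonsynonymous.
Codon 4: GTT Val / TGC Cys — nonsynonymous.
Codon 5: AAA Lys / AAG Lys — synonymous.
Codon 6: TGC Cys / CAC His — nonsynonymous.
Codon 7: CGA Arg / CGA Arg — identical.
Codon 8: CAA Gln / CAG Gln — synonymous.
Codon 9: TGT Cys / TGC Cys — synonymous.
Codon 10: TGT Cys / TGT Cys — identical.
Synonymous differences: 3.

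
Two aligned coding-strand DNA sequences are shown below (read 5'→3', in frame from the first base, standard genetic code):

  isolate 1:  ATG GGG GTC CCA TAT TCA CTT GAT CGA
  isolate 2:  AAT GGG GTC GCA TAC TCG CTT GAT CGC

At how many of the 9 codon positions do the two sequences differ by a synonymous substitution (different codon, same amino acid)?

Codon 1: ATG Met / AAT Asn — nonsynonymous.
Codon 2: GGG Gly / GGG Gly — identical.
Codon 3: GTC Val / GTC Val — identical.
Codon 4: CCA Pro / GCA Ala — nonsynonymous.
Codon 5: TAT Tyr / TAC Tyr — synonymous.
Codon 6: TCA Ser / TCG Ser — synonymous.
Codon 7: CTT Leu / CTT Leu — identical.
Codon 8: GAT Asp / GAT Asp — identical.
Codon 9: CGA Arg / CGC Arg — synonymous.
Synonymous differences: 3.

3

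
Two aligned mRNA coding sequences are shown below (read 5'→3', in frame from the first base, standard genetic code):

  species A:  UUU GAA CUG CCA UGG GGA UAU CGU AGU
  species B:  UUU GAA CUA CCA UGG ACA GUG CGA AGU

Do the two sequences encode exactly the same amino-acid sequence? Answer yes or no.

no

Codon 1: UUU Phe / UUU Phe — identical.
Codon 2: GAA Glu / GAA Glu — identical.
Codon 3: CUG Leu / CUA Leu — synonymous.
Codon 4: CCA Pro / CCA Pro — identical.
Codon 5: UGG Trp / UGG Trp — identical.
Codon 6: GGA Gly / ACA Thr — nonsynonymous.
Codon 7: UAU Tyr / GUG Val — nonsynonymous.
Codon 8: CGU Arg / CGA Arg — synonymous.
Codon 9: AGU Ser / AGU Ser — identical.
Nonsynonymous differences: 2 → different protein.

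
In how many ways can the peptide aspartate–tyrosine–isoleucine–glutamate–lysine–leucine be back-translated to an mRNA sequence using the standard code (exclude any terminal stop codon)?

288

Asp: 2 codons.
Tyr: 2 codons.
Ile: 3 codons.
Glu: 2 codons.
Lys: 2 codons.
Leu: 6 codons.
2 × 2 × 3 × 2 × 2 × 6 = 288.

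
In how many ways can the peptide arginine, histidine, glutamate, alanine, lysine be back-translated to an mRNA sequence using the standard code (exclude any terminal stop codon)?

192

Arg: 6 codons.
His: 2 codons.
Glu: 2 codons.
Ala: 4 codons.
Lys: 2 codons.
6 × 2 × 2 × 4 × 2 = 192.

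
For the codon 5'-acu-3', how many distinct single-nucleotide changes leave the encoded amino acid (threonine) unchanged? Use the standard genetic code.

3

Position 1: none → 0 synonymous.
Position 2: none → 0 synonymous.
Position 3: ACC, ACA, ACG → 3 synonymous.
Total: 0 + 0 + 3 = 3.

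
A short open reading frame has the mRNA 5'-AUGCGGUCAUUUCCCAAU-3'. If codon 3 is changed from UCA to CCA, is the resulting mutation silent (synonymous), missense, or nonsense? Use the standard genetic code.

Position 7 falls in codon 3: UCA → Ser.
After the substitution the codon is CCA → Pro.
Ser ≠ Pro, so this is a missense mutation.

missense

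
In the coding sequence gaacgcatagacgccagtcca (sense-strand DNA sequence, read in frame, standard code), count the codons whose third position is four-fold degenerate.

Codon 1 GAA (Glu): third position 2-fold.
Codon 2 CGC (Arg): third position 4-fold.
Codon 3 ATA (Ile): third position 3-fold.
Codon 4 GAC (Asp): third position 2-fold.
Codon 5 GCC (Ala): third position 4-fold.
Codon 6 AGT (Ser): third position 2-fold.
Codon 7 CCA (Pro): third position 4-fold.
Four-fold degenerate third positions: 3.

3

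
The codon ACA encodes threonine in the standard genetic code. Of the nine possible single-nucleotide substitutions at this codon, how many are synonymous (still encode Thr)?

Position 1: none → 0 synonymous.
Position 2: none → 0 synonymous.
Position 3: ACT, ACC, ACG → 3 synonymous.
Total: 0 + 0 + 3 = 3.

3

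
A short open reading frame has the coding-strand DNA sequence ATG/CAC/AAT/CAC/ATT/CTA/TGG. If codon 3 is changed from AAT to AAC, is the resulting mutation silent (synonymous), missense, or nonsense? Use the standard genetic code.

Position 9 falls in codon 3: AAT → Asn.
After the substitution the codon is AAC → Asn.
Both encode Asn, so the change is synonymous.

silent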